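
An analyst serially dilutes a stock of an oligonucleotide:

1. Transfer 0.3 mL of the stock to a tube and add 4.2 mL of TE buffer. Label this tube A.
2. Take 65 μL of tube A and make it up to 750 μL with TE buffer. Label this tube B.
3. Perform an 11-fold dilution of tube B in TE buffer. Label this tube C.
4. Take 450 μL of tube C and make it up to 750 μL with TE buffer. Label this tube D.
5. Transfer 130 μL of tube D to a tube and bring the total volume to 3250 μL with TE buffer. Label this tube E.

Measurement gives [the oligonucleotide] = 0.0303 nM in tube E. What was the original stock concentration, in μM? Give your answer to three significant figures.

2.40 μM

Step 1: 0.3 mL + 4.2 mL = 4.5 mL total → factor 4.5/0.3 = 15
Step 2: 65 μL brought to 750 μL → factor 750/65 = 11.538
Step 3: 11-fold → factor 11
Step 4: 450 μL brought to 750 μL → factor 750/450 = 1.6667
Step 5: 130 μL brought to 3250 μL → factor 3250/130 = 25
Overall dilution factor = 15 × 11.538 × 11 × 1.6667 × 25 = 79327
Stock = 0.0303 nM × 79327 = 2404 nM = 2.40 μM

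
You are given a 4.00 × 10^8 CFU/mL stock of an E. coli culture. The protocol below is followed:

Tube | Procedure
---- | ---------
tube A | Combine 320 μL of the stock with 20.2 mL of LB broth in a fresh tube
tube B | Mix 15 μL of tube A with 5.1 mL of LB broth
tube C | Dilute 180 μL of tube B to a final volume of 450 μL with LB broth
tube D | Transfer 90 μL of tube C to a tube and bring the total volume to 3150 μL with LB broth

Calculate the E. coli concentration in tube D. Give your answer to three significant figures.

Step 1: 320 μL + 20.2 mL = 20520 μL total → factor 20520/320 = 64.125
Step 2: 15 μL + 5.1 mL = 5115 μL total → factor 5115/15 = 341
Step 3: 180 μL brought to 450 μL → factor 450/180 = 2.5
Step 4: 90 μL brought to 3150 μL → factor 3150/90 = 35
Dilution factor through tube D = 64.125 × 341 × 2.5 × 35 = 1.9133 × 10^6
[tube D] = 4.00 × 10^8 CFU/mL / 1.9133 × 10^6 = 209 CFU/mL

209 CFU/mL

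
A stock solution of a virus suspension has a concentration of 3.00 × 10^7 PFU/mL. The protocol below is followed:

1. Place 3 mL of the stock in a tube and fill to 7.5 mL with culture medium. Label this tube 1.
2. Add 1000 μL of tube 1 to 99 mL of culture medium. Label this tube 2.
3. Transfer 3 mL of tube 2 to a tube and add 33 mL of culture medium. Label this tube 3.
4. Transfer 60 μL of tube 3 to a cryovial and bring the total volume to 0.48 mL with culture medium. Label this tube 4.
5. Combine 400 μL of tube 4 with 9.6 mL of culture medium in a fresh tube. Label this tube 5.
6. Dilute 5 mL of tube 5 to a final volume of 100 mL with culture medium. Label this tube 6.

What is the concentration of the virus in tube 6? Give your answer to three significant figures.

2.50 PFU/mL

Step 1: 3 mL brought to 7.5 mL → factor 7.5/3 = 2.5
Step 2: 1000 μL + 99 mL = 1 × 10^5 μL total → factor 1 × 10^5/1000 = 100
Step 3: 3 mL + 33 mL = 36 mL total → factor 36/3 = 12
Step 4: 60 μL brought to 0.48 mL → factor 480/60 = 8
Step 5: 400 μL + 9.6 mL = 10000 μL total → factor 10000/400 = 25
Step 6: 5 mL brought to 100 mL → factor 100/5 = 20
Overall dilution factor = 2.5 × 100 × 12 × 8 × 25 × 20 = 1.2 × 10^7
Final = 3.00 × 10^7 PFU/mL / 1.2 × 10^7 = 2.50 PFU/mL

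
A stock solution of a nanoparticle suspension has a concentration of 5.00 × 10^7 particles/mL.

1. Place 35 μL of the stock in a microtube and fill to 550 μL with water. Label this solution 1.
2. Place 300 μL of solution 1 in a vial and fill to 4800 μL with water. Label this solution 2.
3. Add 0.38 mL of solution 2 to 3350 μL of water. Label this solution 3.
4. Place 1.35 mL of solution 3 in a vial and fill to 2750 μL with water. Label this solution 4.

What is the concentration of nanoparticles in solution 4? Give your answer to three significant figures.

9.95 × 10^3 particles/mL

Step 1: 35 μL brought to 550 μL → factor 550/35 = 15.714
Step 2: 300 μL brought to 4800 μL → factor 4800/300 = 16
Step 3: 0.38 mL + 3350 μL = 3.73 mL total → factor 3.73/0.38 = 9.8158
Step 4: 1.35 mL brought to 2750 μL → factor 2.75/1.35 = 2.037
Overall dilution factor = 15.714 × 16 × 9.8158 × 2.037 = 5027.3
Final = 5.00 × 10^7 particles/mL / 5027.3 = 9.95 × 10^3 particles/mL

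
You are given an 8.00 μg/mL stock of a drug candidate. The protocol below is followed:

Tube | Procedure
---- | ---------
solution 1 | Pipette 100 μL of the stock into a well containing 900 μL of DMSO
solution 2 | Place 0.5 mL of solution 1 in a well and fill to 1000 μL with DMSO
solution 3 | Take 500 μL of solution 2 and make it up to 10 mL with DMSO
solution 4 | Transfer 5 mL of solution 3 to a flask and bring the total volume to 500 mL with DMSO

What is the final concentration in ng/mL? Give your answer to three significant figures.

Step 1: 100 μL + 900 μL = 1000 μL total → factor 1000/100 = 10
Step 2: 0.5 mL brought to 1000 μL → factor 1/0.5 = 2
Step 3: 500 μL brought to 10 mL → factor 10000/500 = 20
Step 4: 5 mL brought to 500 mL → factor 500/5 = 100
Overall dilution factor = 10 × 2 × 20 × 100 = 40000
Final = 8.00 μg/mL / 40000 = 0.0002000 μg/mL = 0.200 ng/mL

0.200 ng/mL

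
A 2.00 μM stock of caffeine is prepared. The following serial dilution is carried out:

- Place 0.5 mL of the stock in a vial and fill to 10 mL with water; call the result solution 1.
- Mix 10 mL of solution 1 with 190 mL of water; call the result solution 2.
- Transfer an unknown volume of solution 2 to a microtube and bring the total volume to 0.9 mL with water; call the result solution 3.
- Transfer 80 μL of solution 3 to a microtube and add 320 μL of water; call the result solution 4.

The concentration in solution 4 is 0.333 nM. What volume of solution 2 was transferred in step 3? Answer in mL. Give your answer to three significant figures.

Step 1: 0.5 mL brought to 10 mL → factor 10/0.5 = 20
Step 2: 10 mL + 190 mL = 200 mL total → factor 200/10 = 20
Step 3: v brought to 0.9 mL → factor = 0.9 mL/v
Step 4: 80 μL + 320 μL = 400 μL total → factor 400/80 = 5
Product of known-step factors = 2000
Overall factor = 2.00 μM / (0.333 nM) = 6006
Step-3 factor = 6006 / 2000 = 3.003
v = 0.9 mL / 3.003 = 0.300 mL

0.300 mL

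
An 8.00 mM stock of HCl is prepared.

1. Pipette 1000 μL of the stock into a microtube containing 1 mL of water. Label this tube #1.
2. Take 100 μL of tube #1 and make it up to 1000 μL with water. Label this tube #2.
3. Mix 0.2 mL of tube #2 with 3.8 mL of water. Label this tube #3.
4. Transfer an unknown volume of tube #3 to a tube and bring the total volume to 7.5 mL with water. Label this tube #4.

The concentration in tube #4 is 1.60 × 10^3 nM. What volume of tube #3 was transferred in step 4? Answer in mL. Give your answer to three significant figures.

Step 1: 1000 μL + 1 mL = 2000 μL total → factor 2000/1000 = 2
Step 2: 100 μL brought to 1000 μL → factor 1000/100 = 10
Step 3: 0.2 mL + 3.8 mL = 4 mL total → factor 4/0.2 = 20
Step 4: v brought to 7.5 mL → factor = 7.5 mL/v
Product of known-step factors = 400
Overall factor = 8.00 mM / (1.60 × 10^3 nM) = 5000
Step-4 factor = 5000 / 400 = 12.5
v = 7.5 mL / 12.5 = 0.600 mL

0.600 mL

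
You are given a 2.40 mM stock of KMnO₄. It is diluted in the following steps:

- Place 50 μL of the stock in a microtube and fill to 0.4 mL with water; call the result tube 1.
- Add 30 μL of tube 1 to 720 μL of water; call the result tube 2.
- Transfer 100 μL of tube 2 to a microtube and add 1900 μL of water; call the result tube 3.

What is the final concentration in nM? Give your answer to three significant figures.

Step 1: 50 μL brought to 0.4 mL → factor 400/50 = 8
Step 2: 30 μL + 720 μL = 750 μL total → factor 750/30 = 25
Step 3: 100 μL + 1900 μL = 2000 μL total → factor 2000/100 = 20
Overall dilution factor = 8 × 25 × 20 = 4000
Final = 2.40 mM / 4000 = 0.0006000 mM = 600 nM

600 nM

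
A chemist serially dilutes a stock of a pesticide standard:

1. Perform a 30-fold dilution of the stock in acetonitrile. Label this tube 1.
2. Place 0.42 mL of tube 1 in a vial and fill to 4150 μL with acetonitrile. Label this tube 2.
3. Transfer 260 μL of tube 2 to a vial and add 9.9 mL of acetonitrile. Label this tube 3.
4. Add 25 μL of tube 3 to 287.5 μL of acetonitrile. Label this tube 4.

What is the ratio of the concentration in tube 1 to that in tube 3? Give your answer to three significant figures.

386

Step 1: 30-fold → factor 30
Step 2: 0.42 mL brought to 4150 μL → factor 4.15/0.42 = 9.881
Step 3: 260 μL + 9.9 mL = 10160 μL total → factor 10160/260 = 39.077
Dilution factor to tube 1 = 30; to tube 3 = 11584
[tube 1]/[tube 3] = (factor to tube 3)/(factor to tube 1) = 11584/30 = 386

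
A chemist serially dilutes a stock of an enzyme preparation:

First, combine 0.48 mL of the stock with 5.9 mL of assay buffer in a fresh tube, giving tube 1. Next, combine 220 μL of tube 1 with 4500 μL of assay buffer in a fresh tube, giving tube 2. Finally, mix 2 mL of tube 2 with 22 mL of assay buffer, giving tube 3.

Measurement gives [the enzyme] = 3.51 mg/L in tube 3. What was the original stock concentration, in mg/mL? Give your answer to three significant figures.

Step 1: 0.48 mL + 5.9 mL = 6.38 mL total → factor 6.38/0.48 = 13.292
Step 2: 220 μL + 4500 μL = 4720 μL total → factor 4720/220 = 21.455
Step 3: 2 mL + 22 mL = 24 mL total → factor 24/2 = 12
Overall dilution factor = 13.292 × 21.455 × 12 = 3422
Stock = 3.51 mg/L × 3422 = 1.201 × 10^4 mg/L = 12.0 mg/mL

12.0 mg/mL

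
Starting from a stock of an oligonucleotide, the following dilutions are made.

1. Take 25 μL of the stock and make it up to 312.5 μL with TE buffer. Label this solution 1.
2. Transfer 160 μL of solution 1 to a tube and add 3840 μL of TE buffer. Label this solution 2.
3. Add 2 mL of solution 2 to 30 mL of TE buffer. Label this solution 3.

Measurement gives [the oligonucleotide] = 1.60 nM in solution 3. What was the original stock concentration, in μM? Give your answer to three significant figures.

Step 1: 25 μL brought to 312.5 μL → factor 312.5/25 = 12.5
Step 2: 160 μL + 3840 μL = 4000 μL total → factor 4000/160 = 25
Step 3: 2 mL + 30 mL = 32 mL total → factor 32/2 = 16
Overall dilution factor = 12.5 × 25 × 16 = 5000
Stock = 1.60 nM × 5000 = 8000 nM = 8.00 μM

8.00 μM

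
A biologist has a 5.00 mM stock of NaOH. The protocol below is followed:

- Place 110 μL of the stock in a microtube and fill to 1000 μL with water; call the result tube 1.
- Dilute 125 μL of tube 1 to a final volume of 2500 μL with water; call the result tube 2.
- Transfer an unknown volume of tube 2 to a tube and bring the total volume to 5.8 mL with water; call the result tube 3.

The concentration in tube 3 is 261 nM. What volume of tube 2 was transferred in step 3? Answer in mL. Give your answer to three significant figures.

0.0550 mL

Step 1: 110 μL brought to 1000 μL → factor 1000/110 = 9.0909
Step 2: 125 μL brought to 2500 μL → factor 2500/125 = 20
Step 3: v brought to 5.8 mL → factor = 5.8 mL/v
Product of known-step factors = 181.82
Overall factor = 5.00 mM / (261 nM) = 19157
Step-3 factor = 19157 / 181.82 = 105.36
v = 5.8 mL / 105.36 = 0.0550 mL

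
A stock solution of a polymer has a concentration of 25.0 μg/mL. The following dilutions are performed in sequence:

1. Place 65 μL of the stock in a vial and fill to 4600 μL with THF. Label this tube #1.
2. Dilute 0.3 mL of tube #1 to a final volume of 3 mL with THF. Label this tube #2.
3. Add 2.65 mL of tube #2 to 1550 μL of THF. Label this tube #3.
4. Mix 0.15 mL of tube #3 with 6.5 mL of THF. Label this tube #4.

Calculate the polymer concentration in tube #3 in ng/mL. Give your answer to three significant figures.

Step 1: 65 μL brought to 4600 μL → factor 4600/65 = 70.769
Step 2: 0.3 mL brought to 3 mL → factor 3/0.3 = 10
Step 3: 2.65 mL + 1550 μL = 4.2 mL total → factor 4.2/2.65 = 1.5849
Dilution factor through tube #3 = 70.769 × 10 × 1.5849 = 1121.6
[tube #3] = 25.0 μg/mL / 1121.6 = 0.02229 μg/mL = 22.3 ng/mL

22.3 ng/mL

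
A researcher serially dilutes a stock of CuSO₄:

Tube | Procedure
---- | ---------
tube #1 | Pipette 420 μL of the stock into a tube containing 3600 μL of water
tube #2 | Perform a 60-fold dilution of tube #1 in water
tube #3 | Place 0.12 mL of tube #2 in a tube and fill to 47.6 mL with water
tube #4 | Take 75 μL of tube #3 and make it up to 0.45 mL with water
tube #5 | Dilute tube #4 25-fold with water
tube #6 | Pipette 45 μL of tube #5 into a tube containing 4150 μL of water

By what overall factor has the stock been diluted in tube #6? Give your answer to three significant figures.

3.19 × 10^9

Step 1: 420 μL + 3600 μL = 4020 μL total → factor 4020/420 = 9.5714
Step 2: 60-fold → factor 60
Step 3: 0.12 mL brought to 47.6 mL → factor 47.6/0.12 = 396.67
Step 4: 75 μL brought to 0.45 mL → factor 450/75 = 6
Step 5: 25-fold → factor 25
Step 6: 45 μL + 4150 μL = 4195 μL total → factor 4195/45 = 93.222
Overall dilution factor = 9.5714 × 60 × 396.67 × 6 × 25 × 93.222 = 3.1854 × 10^9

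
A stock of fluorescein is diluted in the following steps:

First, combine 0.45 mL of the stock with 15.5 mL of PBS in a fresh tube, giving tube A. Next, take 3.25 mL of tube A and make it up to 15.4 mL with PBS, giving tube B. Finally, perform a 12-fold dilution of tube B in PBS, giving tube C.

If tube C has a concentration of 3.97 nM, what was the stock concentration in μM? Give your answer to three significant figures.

8.00 μM

Step 1: 0.45 mL + 15.5 mL = 15.95 mL total → factor 15.95/0.45 = 35.444
Step 2: 3.25 mL brought to 15.4 mL → factor 15.4/3.25 = 4.7385
Step 3: 12-fold → factor 12
Overall dilution factor = 35.444 × 4.7385 × 12 = 2015.4
Stock = 3.97 nM × 2015.4 = 8001 nM = 8.00 μM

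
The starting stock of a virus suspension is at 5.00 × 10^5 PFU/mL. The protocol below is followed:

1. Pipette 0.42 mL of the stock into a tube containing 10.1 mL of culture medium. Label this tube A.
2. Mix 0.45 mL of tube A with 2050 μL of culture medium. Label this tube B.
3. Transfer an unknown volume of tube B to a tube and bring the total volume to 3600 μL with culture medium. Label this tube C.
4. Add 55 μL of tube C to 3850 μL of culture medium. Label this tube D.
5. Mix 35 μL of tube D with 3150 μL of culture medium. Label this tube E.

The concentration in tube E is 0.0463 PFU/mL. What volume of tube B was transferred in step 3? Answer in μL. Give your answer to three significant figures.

Step 1: 0.42 mL + 10.1 mL = 10.52 mL total → factor 10.52/0.42 = 25.048
Step 2: 0.45 mL + 2050 μL = 2.5 mL total → factor 2.5/0.45 = 5.5556
Step 3: v brought to 3600 μL → factor = 3600 μL/v
Step 4: 55 μL + 3850 μL = 3905 μL total → factor 3905/55 = 71
Step 5: 35 μL + 3150 μL = 3185 μL total → factor 3185/35 = 91
Product of known-step factors = 8.9907 × 10^5
Overall factor = 5.00 × 10^5 PFU/mL / (0.0463 PFU/mL) = 1.0799 × 10^7
Step-3 factor = 1.0799 × 10^7 / 8.9907 × 10^5 = 12.011
v = 3600 μL / 12.011 = 300 μL

300 μL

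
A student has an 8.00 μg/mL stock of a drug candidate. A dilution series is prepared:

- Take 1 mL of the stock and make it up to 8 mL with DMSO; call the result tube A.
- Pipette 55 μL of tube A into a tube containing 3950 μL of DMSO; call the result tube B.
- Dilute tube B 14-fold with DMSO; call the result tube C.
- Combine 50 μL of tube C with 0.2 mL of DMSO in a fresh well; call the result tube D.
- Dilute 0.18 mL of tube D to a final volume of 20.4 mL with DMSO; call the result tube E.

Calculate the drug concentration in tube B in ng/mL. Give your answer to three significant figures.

Step 1: 1 mL brought to 8 mL → factor 8/1 = 8
Step 2: 55 μL + 3950 μL = 4005 μL total → factor 4005/55 = 72.818
Dilution factor through tube B = 8 × 72.818 = 582.55
[tube B] = 8.00 μg/mL / 582.55 = 0.01373 μg/mL = 13.7 ng/mL

13.7 ng/mL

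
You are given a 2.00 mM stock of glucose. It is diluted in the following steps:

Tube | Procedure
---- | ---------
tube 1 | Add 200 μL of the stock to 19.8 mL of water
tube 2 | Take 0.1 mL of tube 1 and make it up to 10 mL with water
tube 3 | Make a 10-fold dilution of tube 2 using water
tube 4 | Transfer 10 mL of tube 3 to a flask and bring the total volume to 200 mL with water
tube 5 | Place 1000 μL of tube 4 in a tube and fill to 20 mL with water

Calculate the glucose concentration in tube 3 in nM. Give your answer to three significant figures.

20.0 nM

Step 1: 200 μL + 19.8 mL = 20000 μL total → factor 20000/200 = 100
Step 2: 0.1 mL brought to 10 mL → factor 10/0.1 = 100
Step 3: 10-fold → factor 10
Dilution factor through tube 3 = 100 × 100 × 10 = 1 × 10^5
[tube 3] = 2.00 mM / 1 × 10^5 = 2.000 × 10^-5 mM = 20.0 nM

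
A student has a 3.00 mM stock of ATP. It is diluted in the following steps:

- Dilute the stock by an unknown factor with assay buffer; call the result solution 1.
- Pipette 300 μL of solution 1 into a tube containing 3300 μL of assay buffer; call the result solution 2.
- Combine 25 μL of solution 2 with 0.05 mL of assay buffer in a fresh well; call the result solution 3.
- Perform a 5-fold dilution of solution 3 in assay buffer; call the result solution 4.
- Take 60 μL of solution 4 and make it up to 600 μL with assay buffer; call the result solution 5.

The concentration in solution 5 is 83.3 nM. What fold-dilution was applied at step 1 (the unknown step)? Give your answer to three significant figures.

20.0-fold

Step 1: unknown factor x
Step 2: 300 μL + 3300 μL = 3600 μL total → factor 3600/300 = 12
Step 3: 25 μL + 0.05 mL = 75 μL total → factor 75/25 = 3
Step 4: 5-fold → factor 5
Step 5: 60 μL brought to 600 μL → factor 600/60 = 10
Product of known-step factors = 1800
Overall factor = 3.00 mM / (83.3 nM) = 36014
x = 36014 / 1800 = 20.0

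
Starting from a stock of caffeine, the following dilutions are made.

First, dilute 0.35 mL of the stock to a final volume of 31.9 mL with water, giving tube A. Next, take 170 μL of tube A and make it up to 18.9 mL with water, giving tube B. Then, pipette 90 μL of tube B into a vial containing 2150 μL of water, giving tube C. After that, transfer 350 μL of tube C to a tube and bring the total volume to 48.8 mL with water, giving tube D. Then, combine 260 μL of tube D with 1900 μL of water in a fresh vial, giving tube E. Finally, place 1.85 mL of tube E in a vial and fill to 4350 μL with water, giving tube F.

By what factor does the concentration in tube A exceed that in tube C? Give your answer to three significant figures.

2.77 × 10^3

Step 1: 0.35 mL brought to 31.9 mL → factor 31.9/0.35 = 91.143
Step 2: 170 μL brought to 18.9 mL → factor 18900/170 = 111.18
Step 3: 90 μL + 2150 μL = 2240 μL total → factor 2240/90 = 24.889
Dilution factor to tube A = 91.143; to tube C = 2.522 × 10^5
[tube A]/[tube C] = (factor to tube C)/(factor to tube A) = 2.522 × 10^5/91.143 = 2.77 × 10^3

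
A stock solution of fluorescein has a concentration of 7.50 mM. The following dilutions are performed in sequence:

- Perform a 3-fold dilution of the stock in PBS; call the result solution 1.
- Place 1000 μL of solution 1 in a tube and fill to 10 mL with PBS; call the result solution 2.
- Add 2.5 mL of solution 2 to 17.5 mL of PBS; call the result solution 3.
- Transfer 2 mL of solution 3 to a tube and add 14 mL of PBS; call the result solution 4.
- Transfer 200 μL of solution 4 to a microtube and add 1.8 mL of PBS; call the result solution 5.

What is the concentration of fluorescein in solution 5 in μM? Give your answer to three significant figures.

Step 1: 3-fold → factor 3
Step 2: 1000 μL brought to 10 mL → factor 10000/1000 = 10
Step 3: 2.5 mL + 17.5 mL = 20 mL total → factor 20/2.5 = 8
Step 4: 2 mL + 14 mL = 16 mL total → factor 16/2 = 8
Step 5: 200 μL + 1.8 mL = 2000 μL total → factor 2000/200 = 10
Overall dilution factor = 3 × 10 × 8 × 8 × 10 = 19200
Final = 7.50 mM / 19200 = 0.0003906 mM = 0.391 μM

0.391 μM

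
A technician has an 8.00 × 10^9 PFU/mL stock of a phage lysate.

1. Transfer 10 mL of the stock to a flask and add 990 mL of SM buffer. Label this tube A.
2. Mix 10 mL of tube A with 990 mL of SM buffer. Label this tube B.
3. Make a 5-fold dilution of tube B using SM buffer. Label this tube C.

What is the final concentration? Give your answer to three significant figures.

1.60 × 10^5 PFU/mL

Step 1: 10 mL + 990 mL = 1000 mL total → factor 1000/10 = 100
Step 2: 10 mL + 990 mL = 1000 mL total → factor 1000/10 = 100
Step 3: 5-fold → factor 5
Overall dilution factor = 100 × 100 × 5 = 50000
Final = 8.00 × 10^9 PFU/mL / 50000 = 1.60 × 10^5 PFU/mL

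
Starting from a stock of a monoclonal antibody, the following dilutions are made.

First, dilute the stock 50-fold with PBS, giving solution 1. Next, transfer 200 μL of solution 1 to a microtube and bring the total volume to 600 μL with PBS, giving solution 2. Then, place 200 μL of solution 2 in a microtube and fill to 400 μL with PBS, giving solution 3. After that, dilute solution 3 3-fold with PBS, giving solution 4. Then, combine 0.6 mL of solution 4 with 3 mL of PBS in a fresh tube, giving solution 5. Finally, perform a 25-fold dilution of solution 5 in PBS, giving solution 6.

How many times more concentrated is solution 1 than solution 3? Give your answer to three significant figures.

Step 1: 50-fold → factor 50
Step 2: 200 μL brought to 600 μL → factor 600/200 = 3
Step 3: 200 μL brought to 400 μL → factor 400/200 = 2
Dilution factor to solution 1 = 50; to solution 3 = 300
[solution 1]/[solution 3] = (factor to solution 3)/(factor to solution 1) = 300/50 = 6.00

6.00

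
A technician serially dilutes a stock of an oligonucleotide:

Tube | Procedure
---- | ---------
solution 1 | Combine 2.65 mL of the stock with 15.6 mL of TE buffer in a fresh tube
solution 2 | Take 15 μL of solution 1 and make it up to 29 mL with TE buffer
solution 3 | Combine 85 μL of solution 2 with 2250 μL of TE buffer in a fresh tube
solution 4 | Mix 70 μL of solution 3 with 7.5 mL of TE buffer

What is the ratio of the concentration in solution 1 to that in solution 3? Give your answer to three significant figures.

Step 1: 2.65 mL + 15.6 mL = 18.25 mL total → factor 18.25/2.65 = 6.8868
Step 2: 15 μL brought to 29 mL → factor 29000/15 = 1933.3
Step 3: 85 μL + 2250 μL = 2335 μL total → factor 2335/85 = 27.471
Dilution factor to solution 1 = 6.8868; to solution 3 = 3.6576 × 10^5
[solution 1]/[solution 3] = (factor to solution 3)/(factor to solution 1) = 3.6576 × 10^5/6.8868 = 5.31 × 10^4

5.31 × 10^4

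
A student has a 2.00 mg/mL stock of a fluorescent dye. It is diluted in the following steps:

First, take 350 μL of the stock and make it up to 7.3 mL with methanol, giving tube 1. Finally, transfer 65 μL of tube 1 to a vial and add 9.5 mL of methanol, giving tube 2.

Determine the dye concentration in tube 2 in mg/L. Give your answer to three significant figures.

Step 1: 350 μL brought to 7.3 mL → factor 7300/350 = 20.857
Step 2: 65 μL + 9.5 mL = 9565 μL total → factor 9565/65 = 147.15
Overall dilution factor = 20.857 × 147.15 = 3069.2
Final = 2.00 mg/mL / 3069.2 = 0.0006516 mg/mL = 0.652 mg/L

0.652 mg/L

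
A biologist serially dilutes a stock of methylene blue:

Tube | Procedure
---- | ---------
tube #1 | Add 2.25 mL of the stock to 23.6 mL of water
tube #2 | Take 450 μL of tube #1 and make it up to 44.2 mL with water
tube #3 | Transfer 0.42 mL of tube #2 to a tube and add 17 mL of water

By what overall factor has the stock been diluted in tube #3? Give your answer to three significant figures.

4.68 × 10^4

Step 1: 2.25 mL + 23.6 mL = 25.85 mL total → factor 25.85/2.25 = 11.489
Step 2: 450 μL brought to 44.2 mL → factor 44200/450 = 98.222
Step 3: 0.42 mL + 17 mL = 17.42 mL total → factor 17.42/0.42 = 41.476
Overall dilution factor = 11.489 × 98.222 × 41.476 = 46804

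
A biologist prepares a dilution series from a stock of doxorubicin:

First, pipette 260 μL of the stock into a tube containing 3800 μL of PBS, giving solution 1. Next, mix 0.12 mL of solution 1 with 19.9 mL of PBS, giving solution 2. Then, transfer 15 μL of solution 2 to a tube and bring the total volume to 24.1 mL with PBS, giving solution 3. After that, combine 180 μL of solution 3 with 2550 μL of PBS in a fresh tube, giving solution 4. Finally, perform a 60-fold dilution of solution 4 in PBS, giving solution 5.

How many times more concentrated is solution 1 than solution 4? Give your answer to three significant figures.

Step 1: 260 μL + 3800 μL = 4060 μL total → factor 4060/260 = 15.615
Step 2: 0.12 mL + 19.9 mL = 20.02 mL total → factor 20.02/0.12 = 166.83
Step 3: 15 μL brought to 24.1 mL → factor 24100/15 = 1606.7
Step 4: 180 μL + 2550 μL = 2730 μL total → factor 2730/180 = 15.167
Dilution factor to solution 1 = 15.615; to solution 4 = 6.3482 × 10^7
[solution 1]/[solution 4] = (factor to solution 4)/(factor to solution 1) = 6.3482 × 10^7/15.615 = 4.07 × 10^6

4.07 × 10^6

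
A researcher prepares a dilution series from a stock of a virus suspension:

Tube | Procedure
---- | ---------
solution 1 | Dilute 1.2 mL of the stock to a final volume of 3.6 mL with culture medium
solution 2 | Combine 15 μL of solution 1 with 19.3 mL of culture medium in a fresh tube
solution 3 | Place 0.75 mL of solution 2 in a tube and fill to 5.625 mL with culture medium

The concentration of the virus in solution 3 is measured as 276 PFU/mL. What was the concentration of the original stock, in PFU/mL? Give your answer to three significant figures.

8.00 × 10^6 PFU/mL

Step 1: 1.2 mL brought to 3.6 mL → factor 3.6/1.2 = 3
Step 2: 15 μL + 19.3 mL = 19315 μL total → factor 19315/15 = 1287.7
Step 3: 0.75 mL brought to 5.625 mL → factor 5.625/0.75 = 7.5
Overall dilution factor = 3 × 1287.7 × 7.5 = 28972
Stock = 276 PFU/mL × 28972 = 8.00 × 10^6 PFU/mL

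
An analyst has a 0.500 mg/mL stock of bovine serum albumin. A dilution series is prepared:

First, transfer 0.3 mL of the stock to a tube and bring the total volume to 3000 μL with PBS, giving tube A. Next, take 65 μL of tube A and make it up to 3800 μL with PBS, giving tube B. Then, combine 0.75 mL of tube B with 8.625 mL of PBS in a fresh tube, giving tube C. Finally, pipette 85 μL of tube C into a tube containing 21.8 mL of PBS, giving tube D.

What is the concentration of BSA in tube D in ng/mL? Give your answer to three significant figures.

0.266 ng/mL

Step 1: 0.3 mL brought to 3000 μL → factor 3/0.3 = 10
Step 2: 65 μL brought to 3800 μL → factor 3800/65 = 58.462
Step 3: 0.75 mL + 8.625 mL = 9.375 mL total → factor 9.375/0.75 = 12.5
Step 4: 85 μL + 21.8 mL = 21885 μL total → factor 21885/85 = 257.47
Overall dilution factor = 10 × 58.462 × 12.5 × 257.47 = 1.8815 × 10^6
Final = 0.500 mg/mL / 1.8815 × 10^6 = 2.657 × 10^-7 mg/mL = 0.266 ng/mL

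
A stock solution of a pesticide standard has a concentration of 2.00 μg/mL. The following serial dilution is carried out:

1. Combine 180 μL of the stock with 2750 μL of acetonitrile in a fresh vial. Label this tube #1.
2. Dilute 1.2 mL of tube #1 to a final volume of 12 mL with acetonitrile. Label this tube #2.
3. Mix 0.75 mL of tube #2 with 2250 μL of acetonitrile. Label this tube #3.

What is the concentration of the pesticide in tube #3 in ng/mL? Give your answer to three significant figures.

Step 1: 180 μL + 2750 μL = 2930 μL total → factor 2930/180 = 16.278
Step 2: 1.2 mL brought to 12 mL → factor 12/1.2 = 10
Step 3: 0.75 mL + 2250 μL = 3 mL total → factor 3/0.75 = 4
Overall dilution factor = 16.278 × 10 × 4 = 651.11
Final = 2.00 μg/mL / 651.11 = 0.003072 μg/mL = 3.07 ng/mL

3.07 ng/mL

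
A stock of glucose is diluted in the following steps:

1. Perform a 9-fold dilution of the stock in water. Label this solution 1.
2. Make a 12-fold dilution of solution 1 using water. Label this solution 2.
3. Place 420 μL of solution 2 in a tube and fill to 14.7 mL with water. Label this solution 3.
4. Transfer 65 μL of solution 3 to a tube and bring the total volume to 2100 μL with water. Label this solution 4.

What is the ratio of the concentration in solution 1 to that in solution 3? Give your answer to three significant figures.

420

Step 1: 9-fold → factor 9
Step 2: 12-fold → factor 12
Step 3: 420 μL brought to 14.7 mL → factor 14700/420 = 35
Dilution factor to solution 1 = 9; to solution 3 = 3780
[solution 1]/[solution 3] = (factor to solution 3)/(factor to solution 1) = 3780/9 = 420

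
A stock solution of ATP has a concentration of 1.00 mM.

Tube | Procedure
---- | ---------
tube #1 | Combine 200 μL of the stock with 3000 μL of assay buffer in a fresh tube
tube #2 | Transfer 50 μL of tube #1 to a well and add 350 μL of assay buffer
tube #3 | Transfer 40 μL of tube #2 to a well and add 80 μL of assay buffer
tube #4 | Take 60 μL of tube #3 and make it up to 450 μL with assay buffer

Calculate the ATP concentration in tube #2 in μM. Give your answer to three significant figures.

Step 1: 200 μL + 3000 μL = 3200 μL total → factor 3200/200 = 16
Step 2: 50 μL + 350 μL = 400 μL total → factor 400/50 = 8
Dilution factor through tube #2 = 16 × 8 = 128
[tube #2] = 1.00 mM / 128 = 0.007812 mM = 7.81 μM

7.81 μM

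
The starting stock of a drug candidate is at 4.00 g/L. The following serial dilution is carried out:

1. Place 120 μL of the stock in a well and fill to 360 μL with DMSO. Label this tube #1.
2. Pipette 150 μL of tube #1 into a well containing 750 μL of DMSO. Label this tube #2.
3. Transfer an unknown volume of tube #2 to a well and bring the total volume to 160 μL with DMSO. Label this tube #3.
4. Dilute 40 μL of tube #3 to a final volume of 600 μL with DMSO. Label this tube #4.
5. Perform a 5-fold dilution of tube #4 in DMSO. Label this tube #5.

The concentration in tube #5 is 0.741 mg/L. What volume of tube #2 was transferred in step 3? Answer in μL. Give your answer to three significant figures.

Step 1: 120 μL brought to 360 μL → factor 360/120 = 3
Step 2: 150 μL + 750 μL = 900 μL total → factor 900/150 = 6
Step 3: v brought to 160 μL → factor = 160 μL/v
Step 4: 40 μL brought to 600 μL → factor 600/40 = 15
Step 5: 5-fold → factor 5
Product of known-step factors = 1350
Overall factor = 4.00 g/L / (0.741 mg/L) = 5398.1
Step-3 factor = 5398.1 / 1350 = 3.9986
v = 160 μL / 3.9986 = 40.0 μL

40.0 μL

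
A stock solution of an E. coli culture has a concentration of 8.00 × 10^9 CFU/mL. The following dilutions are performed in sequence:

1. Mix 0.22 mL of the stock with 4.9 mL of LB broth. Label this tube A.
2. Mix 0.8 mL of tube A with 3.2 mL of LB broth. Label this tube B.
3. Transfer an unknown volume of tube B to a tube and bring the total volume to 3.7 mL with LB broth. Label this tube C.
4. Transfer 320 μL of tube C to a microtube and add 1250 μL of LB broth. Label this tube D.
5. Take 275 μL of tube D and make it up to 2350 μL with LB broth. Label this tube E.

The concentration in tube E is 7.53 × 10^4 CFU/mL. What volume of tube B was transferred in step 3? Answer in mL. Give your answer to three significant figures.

0.170 mL

Step 1: 0.22 mL + 4.9 mL = 5.12 mL total → factor 5.12/0.22 = 23.273
Step 2: 0.8 mL + 3.2 mL = 4 mL total → factor 4/0.8 = 5
Step 3: v brought to 3.7 mL → factor = 3.7 mL/v
Step 4: 320 μL + 1250 μL = 1570 μL total → factor 1570/320 = 4.9062
Step 5: 275 μL brought to 2350 μL → factor 2350/275 = 8.5455
Product of known-step factors = 4878.7
Overall factor = 8.00 × 10^9 CFU/mL / (7.53 × 10^4 CFU/mL) = 1.0624 × 10^5
Step-3 factor = 1.0624 × 10^5 / 4878.7 = 21.777
v = 3.7 mL / 21.777 = 0.170 mL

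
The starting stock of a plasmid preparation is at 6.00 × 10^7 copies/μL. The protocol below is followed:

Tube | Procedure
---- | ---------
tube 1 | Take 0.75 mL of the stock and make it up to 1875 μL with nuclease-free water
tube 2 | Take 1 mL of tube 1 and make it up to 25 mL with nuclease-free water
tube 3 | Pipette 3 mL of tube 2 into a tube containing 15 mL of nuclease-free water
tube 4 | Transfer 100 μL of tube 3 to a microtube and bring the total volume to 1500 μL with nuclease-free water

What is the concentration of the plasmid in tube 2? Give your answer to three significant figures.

Step 1: 0.75 mL brought to 1875 μL → factor 1.875/0.75 = 2.5
Step 2: 1 mL brought to 25 mL → factor 25/1 = 25
Dilution factor through tube 2 = 2.5 × 25 = 62.5
[tube 2] = 6.00 × 10^7 copies/μL / 62.5 = 9.60 × 10^5 copies/μL

9.60 × 10^5 copies/μL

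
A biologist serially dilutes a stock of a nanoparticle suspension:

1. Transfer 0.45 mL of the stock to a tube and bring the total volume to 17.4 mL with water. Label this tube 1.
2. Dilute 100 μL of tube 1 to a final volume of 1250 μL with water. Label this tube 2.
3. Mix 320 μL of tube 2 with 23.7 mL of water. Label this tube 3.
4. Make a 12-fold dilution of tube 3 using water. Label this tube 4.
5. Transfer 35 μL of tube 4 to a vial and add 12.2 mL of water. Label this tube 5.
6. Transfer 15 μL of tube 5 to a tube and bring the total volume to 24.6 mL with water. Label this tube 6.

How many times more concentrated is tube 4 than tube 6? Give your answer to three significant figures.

5.73 × 10^5

Step 1: 0.45 mL brought to 17.4 mL → factor 17.4/0.45 = 38.667
Step 2: 100 μL brought to 1250 μL → factor 1250/100 = 12.5
Step 3: 320 μL + 23.7 mL = 24020 μL total → factor 24020/320 = 75.062
Step 4: 12-fold → factor 12
Step 5: 35 μL + 12.2 mL = 12235 μL total → factor 12235/35 = 349.57
Step 6: 15 μL brought to 24.6 mL → factor 24600/15 = 1640
Dilution factor to tube 4 = 4.3536 × 10^5; to tube 6 = 2.4959 × 10^11
[tube 4]/[tube 6] = (factor to tube 6)/(factor to tube 4) = 2.4959 × 10^11/4.3536 × 10^5 = 5.73 × 10^5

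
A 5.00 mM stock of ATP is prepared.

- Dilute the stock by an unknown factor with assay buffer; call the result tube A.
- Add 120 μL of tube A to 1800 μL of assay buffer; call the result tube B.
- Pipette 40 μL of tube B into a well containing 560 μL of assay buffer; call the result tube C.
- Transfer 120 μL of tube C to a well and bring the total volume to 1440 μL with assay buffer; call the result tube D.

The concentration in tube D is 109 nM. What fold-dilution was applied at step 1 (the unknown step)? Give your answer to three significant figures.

Step 1: unknown factor x
Step 2: 120 μL + 1800 μL = 1920 μL total → factor 1920/120 = 16
Step 3: 40 μL + 560 μL = 600 μL total → factor 600/40 = 15
Step 4: 120 μL brought to 1440 μL → factor 1440/120 = 12
Product of known-step factors = 2880
Overall factor = 5.00 mM / (109 nM) = 45872
x = 45872 / 2880 = 15.9

15.9-fold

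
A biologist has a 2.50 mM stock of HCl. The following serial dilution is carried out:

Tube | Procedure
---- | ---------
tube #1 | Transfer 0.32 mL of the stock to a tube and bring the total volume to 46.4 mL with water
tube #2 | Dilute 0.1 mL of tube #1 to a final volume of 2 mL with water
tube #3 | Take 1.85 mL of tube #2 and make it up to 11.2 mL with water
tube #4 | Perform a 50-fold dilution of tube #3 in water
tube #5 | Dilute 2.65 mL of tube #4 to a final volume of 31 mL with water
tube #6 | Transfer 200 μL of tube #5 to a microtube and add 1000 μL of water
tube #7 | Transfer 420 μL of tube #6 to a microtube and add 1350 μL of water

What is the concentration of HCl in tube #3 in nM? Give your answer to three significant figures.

142 nM

Step 1: 0.32 mL brought to 46.4 mL → factor 46.4/0.32 = 145
Step 2: 0.1 mL brought to 2 mL → factor 2/0.1 = 20
Step 3: 1.85 mL brought to 11.2 mL → factor 11.2/1.85 = 6.0541
Dilution factor through tube #3 = 145 × 20 × 6.0541 = 17557
[tube #3] = 2.50 mM / 17557 = 0.0001424 mM = 142 nM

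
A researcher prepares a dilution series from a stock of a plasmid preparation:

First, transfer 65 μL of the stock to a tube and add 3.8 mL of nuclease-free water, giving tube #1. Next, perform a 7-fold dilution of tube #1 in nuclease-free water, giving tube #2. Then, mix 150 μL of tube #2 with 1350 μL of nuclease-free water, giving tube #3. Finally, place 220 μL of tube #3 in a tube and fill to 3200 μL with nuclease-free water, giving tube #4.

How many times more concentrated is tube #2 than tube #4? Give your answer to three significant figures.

Step 1: 65 μL + 3.8 mL = 3865 μL total → factor 3865/65 = 59.462
Step 2: 7-fold → factor 7
Step 3: 150 μL + 1350 μL = 1500 μL total → factor 1500/150 = 10
Step 4: 220 μL brought to 3200 μL → factor 3200/220 = 14.545
Dilution factor to tube #2 = 416.23; to tube #4 = 60543
[tube #2]/[tube #4] = (factor to tube #4)/(factor to tube #2) = 60543/416.23 = 145

145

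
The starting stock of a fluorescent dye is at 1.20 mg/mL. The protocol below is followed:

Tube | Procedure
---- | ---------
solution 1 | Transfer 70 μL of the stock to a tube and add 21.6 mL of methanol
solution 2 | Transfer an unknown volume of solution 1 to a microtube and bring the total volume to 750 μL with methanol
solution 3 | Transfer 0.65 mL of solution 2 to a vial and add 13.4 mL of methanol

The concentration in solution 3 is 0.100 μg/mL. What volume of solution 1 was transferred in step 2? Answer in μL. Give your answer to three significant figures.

Step 1: 70 μL + 21.6 mL = 21670 μL total → factor 21670/70 = 309.57
Step 2: v brought to 750 μL → factor = 750 μL/v
Step 3: 0.65 mL + 13.4 mL = 14.05 mL total → factor 14.05/0.65 = 21.615
Product of known-step factors = 6691.5
Overall factor = 1.20 mg/mL / (0.100 μg/mL) = 12000
Step-2 factor = 12000 / 6691.5 = 1.7933
v = 750 μL / 1.7933 = 418 μL

418 μL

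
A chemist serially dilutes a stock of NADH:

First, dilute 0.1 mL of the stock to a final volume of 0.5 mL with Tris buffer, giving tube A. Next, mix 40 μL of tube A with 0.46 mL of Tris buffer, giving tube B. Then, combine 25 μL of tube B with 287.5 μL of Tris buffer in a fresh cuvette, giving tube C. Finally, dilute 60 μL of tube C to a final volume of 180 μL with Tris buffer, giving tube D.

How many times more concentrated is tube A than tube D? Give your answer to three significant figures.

469

Step 1: 0.1 mL brought to 0.5 mL → factor 0.5/0.1 = 5
Step 2: 40 μL + 0.46 mL = 500 μL total → factor 500/40 = 12.5
Step 3: 25 μL + 287.5 μL = 312.5 μL total → factor 312.5/25 = 12.5
Step 4: 60 μL brought to 180 μL → factor 180/60 = 3
Dilution factor to tube A = 5; to tube D = 2343.8
[tube A]/[tube D] = (factor to tube D)/(factor to tube A) = 2343.8/5 = 469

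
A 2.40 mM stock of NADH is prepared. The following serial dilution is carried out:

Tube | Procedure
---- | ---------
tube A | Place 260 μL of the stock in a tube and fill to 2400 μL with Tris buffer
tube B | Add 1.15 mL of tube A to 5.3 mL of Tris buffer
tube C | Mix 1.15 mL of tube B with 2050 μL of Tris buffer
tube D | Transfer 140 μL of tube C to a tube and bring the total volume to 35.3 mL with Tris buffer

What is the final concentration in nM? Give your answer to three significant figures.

66.1 nM

Step 1: 260 μL brought to 2400 μL → factor 2400/260 = 9.2308
Step 2: 1.15 mL + 5.3 mL = 6.45 mL total → factor 6.45/1.15 = 5.6087
Step 3: 1.15 mL + 2050 μL = 3.2 mL total → factor 3.2/1.15 = 2.7826
Step 4: 140 μL brought to 35.3 mL → factor 35300/140 = 252.14
Overall dilution factor = 9.2308 × 5.6087 × 2.7826 × 252.14 = 36324
Final = 2.40 mM / 36324 = 6.607 × 10^-5 mM = 66.1 nM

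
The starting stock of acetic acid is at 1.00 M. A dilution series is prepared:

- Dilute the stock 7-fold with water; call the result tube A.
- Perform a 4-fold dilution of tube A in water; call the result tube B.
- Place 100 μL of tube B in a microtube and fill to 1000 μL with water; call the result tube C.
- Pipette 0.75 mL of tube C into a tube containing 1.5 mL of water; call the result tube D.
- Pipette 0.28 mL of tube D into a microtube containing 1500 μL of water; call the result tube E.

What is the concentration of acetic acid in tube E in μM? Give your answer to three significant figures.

Step 1: 7-fold → factor 7
Step 2: 4-fold → factor 4
Step 3: 100 μL brought to 1000 μL → factor 1000/100 = 10
Step 4: 0.75 mL + 1.5 mL = 2.25 mL total → factor 2.25/0.75 = 3
Step 5: 0.28 mL + 1500 μL = 1.78 mL total → factor 1.78/0.28 = 6.3571
Overall dilution factor = 7 × 4 × 10 × 3 × 6.3571 = 5340
Final = 1.00 M / 5340 = 0.0001873 M = 187 μM

187 μM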